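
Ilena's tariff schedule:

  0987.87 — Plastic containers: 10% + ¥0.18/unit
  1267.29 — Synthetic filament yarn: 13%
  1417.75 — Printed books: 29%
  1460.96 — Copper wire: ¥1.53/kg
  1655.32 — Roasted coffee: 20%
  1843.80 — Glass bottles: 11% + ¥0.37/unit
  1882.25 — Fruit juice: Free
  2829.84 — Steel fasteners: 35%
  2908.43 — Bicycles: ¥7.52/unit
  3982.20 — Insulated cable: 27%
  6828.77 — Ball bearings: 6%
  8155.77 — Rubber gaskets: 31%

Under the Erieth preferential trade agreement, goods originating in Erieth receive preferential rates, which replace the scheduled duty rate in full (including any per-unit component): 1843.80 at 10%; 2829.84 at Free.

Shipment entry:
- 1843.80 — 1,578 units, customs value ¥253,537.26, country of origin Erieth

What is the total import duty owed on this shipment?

¥25,353.73

Line 1 (1843.80, Erieth, 1,578 units, ¥253,537.26):
Base rate for 1843.80 is 11% + ¥0.37/unit.
Origin Erieth qualifies under the Ilena–Erieth agreement and 1843.80 is covered: preferential rate 10% applies instead.
Duty = ¥253,537.26 × 10% = ¥25,353.73.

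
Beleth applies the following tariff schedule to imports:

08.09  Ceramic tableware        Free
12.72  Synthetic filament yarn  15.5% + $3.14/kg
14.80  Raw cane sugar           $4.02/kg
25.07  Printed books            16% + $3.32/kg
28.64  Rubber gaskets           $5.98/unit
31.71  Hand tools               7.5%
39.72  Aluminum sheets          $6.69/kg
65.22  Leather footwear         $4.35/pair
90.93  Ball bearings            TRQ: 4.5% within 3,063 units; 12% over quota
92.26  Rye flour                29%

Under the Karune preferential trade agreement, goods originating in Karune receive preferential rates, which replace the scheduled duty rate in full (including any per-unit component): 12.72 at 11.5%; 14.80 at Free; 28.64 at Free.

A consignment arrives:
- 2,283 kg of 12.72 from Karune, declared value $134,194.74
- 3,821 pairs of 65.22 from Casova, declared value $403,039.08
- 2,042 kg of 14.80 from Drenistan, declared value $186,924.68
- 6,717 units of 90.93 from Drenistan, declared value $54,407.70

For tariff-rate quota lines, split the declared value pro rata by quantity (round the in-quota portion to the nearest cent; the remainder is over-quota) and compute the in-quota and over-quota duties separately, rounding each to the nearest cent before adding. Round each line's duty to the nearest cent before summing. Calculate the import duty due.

$44,930.74

Line 1 (12.72, Karune, 2,283 kg, $134,194.74):
Base rate for 12.72 is 15.5% + $3.14/kg.
Origin Karune qualifies under the Beleth–Karune agreement and 12.72 is covered: preferential rate 11.5% applies instead.
Duty = $134,194.74 × 11.5% = $15,432.40.
Line 2 (65.22, Casova, 3,821 pairs, $403,039.08):
Base rate for 65.22 is $4.35/pair.
Duty = 3,821 × $4.35 = $16,621.35.
Line 3 (14.80, Drenistan, 2,042 kg, $186,924.68):
Base rate for 14.80 is $4.02/kg.
14.80 has an FTA preferential rate, but origin Drenistan is not Karune; base rate stands.
Duty = 2,042 × $4.02 = $8,208.84.
Line 4 (90.93, Drenistan, 6,717 units, $54,407.70):
Code 90.93 is under a tariff-rate quota (threshold 3,063 units). In-quota: 3,063 units at 4.5%; over-quota: 3,654 units at 12%.
Pro-rata value split: in-quota = $54,407.70 × 3,063/6,717 = $24,810.30; over-quota = $54,407.70 − $24,810.30 = $29,597.40.
In-quota duty = $24,810.30 × 4.5% = $1,116.46. Over-quota duty = $29,597.40 × 12% = $3,551.69.
Line duty = $1,116.46 + $3,551.69 = $4,668.15.
Total = $15,432.40 + $16,621.35 + $8,208.84 + $4,668.15 = $44,930.74.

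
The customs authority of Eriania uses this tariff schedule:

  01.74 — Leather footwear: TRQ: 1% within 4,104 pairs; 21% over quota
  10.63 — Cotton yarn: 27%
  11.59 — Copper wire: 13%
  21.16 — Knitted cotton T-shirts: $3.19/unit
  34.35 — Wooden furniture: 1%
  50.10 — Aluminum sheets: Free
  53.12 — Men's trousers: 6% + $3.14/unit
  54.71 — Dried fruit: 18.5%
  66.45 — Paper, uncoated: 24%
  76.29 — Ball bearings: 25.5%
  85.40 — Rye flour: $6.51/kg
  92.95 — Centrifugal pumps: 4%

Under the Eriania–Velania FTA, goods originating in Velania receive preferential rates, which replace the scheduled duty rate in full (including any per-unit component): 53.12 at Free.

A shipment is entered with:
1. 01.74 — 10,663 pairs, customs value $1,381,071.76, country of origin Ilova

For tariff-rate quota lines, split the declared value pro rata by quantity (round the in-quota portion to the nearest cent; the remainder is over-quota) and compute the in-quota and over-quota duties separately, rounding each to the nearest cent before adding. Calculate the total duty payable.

$183,715.05

Line 1 (01.74, Ilova, 10,663 pairs, $1,381,071.76):
Code 01.74 is under a tariff-rate quota (threshold 4,104 pairs). In-quota: 4,104 pairs at 1%; over-quota: 6,559 pairs at 21%.
Pro-rata value split: in-quota = $1,381,071.76 × 4,104/10,663 = $531,550.08; over-quota = $1,381,071.76 − $531,550.08 = $849,521.68.
In-quota duty = $531,550.08 × 1% = $5,315.50. Over-quota duty = $849,521.68 × 21% = $178,399.55.
Line duty = $5,315.50 + $178,399.55 = $183,715.05.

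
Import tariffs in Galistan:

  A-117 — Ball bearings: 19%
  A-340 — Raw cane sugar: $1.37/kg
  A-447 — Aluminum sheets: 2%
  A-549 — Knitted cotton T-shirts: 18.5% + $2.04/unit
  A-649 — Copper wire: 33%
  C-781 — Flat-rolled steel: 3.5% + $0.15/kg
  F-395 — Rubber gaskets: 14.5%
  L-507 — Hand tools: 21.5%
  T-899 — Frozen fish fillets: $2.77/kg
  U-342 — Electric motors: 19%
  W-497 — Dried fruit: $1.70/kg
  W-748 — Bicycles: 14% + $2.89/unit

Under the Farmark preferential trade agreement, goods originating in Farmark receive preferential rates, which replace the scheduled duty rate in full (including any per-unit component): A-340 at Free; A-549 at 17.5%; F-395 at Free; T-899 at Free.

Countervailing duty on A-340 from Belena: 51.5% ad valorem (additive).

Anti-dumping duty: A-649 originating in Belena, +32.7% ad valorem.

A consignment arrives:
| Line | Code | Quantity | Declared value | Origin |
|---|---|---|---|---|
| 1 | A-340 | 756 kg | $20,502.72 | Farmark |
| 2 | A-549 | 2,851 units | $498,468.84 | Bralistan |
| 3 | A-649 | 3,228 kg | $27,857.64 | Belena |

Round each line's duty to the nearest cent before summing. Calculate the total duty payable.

$116,335.25

Line 1 (A-340, Farmark, 756 kg, $20,502.72):
Base rate for A-340 is $1.37/kg.
Origin Farmark qualifies under the Galistan–Farmark agreement and A-340 is covered: preferential rate Free applies instead.
The additional-duty order on A-340 targets Belena, not Farmark; it does not apply.
Duty = $20,502.72 × 0% = $0.00.
Line 2 (A-549, Bralistan, 2,851 units, $498,468.84):
Base rate for A-549 is 18.5% + $2.04/unit.
A-549 has an FTA preferential rate, but origin Bralistan is not Farmark; base rate stands.
Duty = $498,468.84 × 18.5% + 2,851 × $2.04 = $98,032.78.
Line 3 (A-649, Belena, 3,228 kg, $27,857.64):
Base rate for A-649 is 33%.
Additional duty on A-649 from Belena: +32.7%. Applied ad valorem rate: 33% + 32.7% = 65.7%.
Duty = $27,857.64 × 65.7% = $18,302.47.
Total = $0.00 + $98,032.78 + $18,302.47 = $116,335.25.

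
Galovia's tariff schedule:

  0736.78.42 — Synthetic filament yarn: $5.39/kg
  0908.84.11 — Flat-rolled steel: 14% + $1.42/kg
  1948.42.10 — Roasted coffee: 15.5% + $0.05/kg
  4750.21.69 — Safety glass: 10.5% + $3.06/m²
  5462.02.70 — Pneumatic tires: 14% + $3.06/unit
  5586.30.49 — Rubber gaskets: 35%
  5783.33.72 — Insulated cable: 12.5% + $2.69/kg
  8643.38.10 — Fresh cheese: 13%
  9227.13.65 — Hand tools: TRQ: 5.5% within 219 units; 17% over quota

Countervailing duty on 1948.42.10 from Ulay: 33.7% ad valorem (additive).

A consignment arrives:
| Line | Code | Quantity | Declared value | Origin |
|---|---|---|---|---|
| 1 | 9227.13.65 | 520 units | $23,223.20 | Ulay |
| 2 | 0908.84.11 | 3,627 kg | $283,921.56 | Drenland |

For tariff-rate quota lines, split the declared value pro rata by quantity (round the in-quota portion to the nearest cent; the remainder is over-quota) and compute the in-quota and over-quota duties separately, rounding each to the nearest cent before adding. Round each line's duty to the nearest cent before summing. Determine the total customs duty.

$47,722.54

Line 1 (9227.13.65, Ulay, 520 units, $23,223.20):
Code 9227.13.65 is under a tariff-rate quota (threshold 219 units). In-quota: 219 units at 5.5%; over-quota: 301 units at 17%.
Pro-rata value split: in-quota = $23,223.20 × 219/520 = $9,780.54; over-quota = $23,223.20 − $9,780.54 = $13,442.66.
In-quota duty = $9,780.54 × 5.5% = $537.93. Over-quota duty = $13,442.66 × 17% = $2,285.25.
Line duty = $537.93 + $2,285.25 = $2,823.18.
Line 2 (0908.84.11, Drenland, 3,627 kg, $283,921.56):
Base rate for 0908.84.11 is 14% + $1.42/kg.
Duty = $283,921.56 × 14% + 3,627 × $1.42 = $44,899.36.
Total = $2,823.18 + $44,899.36 = $47,722.54.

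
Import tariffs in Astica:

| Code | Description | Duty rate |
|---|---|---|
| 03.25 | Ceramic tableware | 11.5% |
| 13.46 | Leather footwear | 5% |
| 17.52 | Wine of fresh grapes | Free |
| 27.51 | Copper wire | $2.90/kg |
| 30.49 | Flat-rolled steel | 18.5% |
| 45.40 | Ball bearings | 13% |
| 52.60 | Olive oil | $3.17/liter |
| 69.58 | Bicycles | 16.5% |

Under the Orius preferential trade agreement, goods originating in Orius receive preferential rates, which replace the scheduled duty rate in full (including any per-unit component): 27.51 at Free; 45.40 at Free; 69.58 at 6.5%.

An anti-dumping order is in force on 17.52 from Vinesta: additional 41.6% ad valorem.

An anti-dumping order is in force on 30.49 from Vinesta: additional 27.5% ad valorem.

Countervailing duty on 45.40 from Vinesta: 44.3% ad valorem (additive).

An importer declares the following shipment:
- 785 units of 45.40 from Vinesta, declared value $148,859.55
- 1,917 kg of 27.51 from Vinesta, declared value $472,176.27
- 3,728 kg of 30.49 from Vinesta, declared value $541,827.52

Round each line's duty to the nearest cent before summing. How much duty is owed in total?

$340,096.48

Line 1 (45.40, Vinesta, 785 units, $148,859.55):
Base rate for 45.40 is 13%.
45.40 has an FTA preferential rate, but origin Vinesta is not Orius; base rate stands.
Additional duty on 45.40 from Vinesta: +44.3%. Applied ad valorem rate: 13% + 44.3% = 57.3%.
Duty = $148,859.55 × 57.3% = $85,296.52.
Line 2 (27.51, Vinesta, 1,917 kg, $472,176.27):
Base rate for 27.51 is $2.90/kg.
27.51 has an FTA preferential rate, but origin Vinesta is not Orius; base rate stands.
Duty = 1,917 × $2.90 = $5,559.30.
Line 3 (30.49, Vinesta, 3,728 kg, $541,827.52):
Base rate for 30.49 is 18.5%.
Additional duty on 30.49 from Vinesta: +27.5%. Applied ad valorem rate: 18.5% + 27.5% = 46%.
Duty = $541,827.52 × 46% = $249,240.66.
Total = $85,296.52 + $5,559.30 + $249,240.66 = $340,096.48.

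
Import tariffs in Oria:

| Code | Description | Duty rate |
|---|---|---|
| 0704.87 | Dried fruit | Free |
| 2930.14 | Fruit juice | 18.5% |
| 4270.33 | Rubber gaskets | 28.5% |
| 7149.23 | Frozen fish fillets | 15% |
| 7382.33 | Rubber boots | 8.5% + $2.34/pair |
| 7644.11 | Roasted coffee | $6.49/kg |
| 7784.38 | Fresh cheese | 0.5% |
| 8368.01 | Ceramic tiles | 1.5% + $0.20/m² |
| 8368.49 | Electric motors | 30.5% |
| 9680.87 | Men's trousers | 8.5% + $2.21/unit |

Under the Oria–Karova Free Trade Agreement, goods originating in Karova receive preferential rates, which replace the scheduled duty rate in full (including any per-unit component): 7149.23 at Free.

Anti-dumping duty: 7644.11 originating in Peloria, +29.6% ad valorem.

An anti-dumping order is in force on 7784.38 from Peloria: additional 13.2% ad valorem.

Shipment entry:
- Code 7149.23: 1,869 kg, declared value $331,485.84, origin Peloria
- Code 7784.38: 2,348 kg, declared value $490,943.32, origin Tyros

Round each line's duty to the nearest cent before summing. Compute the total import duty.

Line 1 (7149.23, Peloria, 1,869 kg, $331,485.84):
Base rate for 7149.23 is 15%.
7149.23 has an FTA preferential rate, but origin Peloria is not Karova; base rate stands.
Duty = $331,485.84 × 15% = $49,722.88.
Line 2 (7784.38, Tyros, 2,348 kg, $490,943.32):
Base rate for 7784.38 is 0.5%.
The additional-duty order on 7784.38 targets Peloria, not Tyros; it does not apply.
Duty = $490,943.32 × 0.5% = $2,454.72.
Total = $49,722.88 + $2,454.72 = $52,177.60.

$52,177.60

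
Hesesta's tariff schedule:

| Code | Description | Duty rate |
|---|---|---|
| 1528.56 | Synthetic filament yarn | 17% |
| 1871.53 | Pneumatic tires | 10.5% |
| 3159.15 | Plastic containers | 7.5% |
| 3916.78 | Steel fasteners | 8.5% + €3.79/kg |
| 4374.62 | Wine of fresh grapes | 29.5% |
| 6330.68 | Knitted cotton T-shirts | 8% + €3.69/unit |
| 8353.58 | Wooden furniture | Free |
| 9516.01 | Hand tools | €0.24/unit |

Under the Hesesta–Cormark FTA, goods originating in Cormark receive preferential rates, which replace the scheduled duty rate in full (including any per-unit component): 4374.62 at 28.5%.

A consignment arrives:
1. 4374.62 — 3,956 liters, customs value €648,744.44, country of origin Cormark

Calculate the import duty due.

€184,892.17

Line 1 (4374.62, Cormark, 3,956 liters, €648,744.44):
Base rate for 4374.62 is 29.5%.
Origin Cormark qualifies under the Hesesta–Cormark agreement and 4374.62 is covered: preferential rate 28.5% applies instead.
Duty = €648,744.44 × 28.5% = €184,892.17.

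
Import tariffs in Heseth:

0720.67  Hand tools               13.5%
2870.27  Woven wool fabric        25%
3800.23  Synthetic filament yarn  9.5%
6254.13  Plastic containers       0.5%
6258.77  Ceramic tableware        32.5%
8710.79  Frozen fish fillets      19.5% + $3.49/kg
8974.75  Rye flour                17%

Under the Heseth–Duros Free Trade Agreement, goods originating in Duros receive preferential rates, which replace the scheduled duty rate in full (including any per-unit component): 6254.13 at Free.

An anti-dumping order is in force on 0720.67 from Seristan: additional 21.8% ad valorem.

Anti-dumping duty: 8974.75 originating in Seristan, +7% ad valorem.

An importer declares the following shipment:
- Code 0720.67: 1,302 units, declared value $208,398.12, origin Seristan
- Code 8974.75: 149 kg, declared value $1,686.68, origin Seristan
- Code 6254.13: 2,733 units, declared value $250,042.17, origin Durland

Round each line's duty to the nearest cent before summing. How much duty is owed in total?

Line 1 (0720.67, Seristan, 1,302 units, $208,398.12):
Base rate for 0720.67 is 13.5%.
Additional duty on 0720.67 from Seristan: +21.8%. Applied ad valorem rate: 13.5% + 21.8% = 35.3%.
Duty = $208,398.12 × 35.3% = $73,564.54.
Line 2 (8974.75, Seristan, 149 kg, $1,686.68):
Base rate for 8974.75 is 17%.
Additional duty on 8974.75 from Seristan: +7%. Applied ad valorem rate: 17% + 7% = 24%.
Duty = $1,686.68 × 24% = $404.80.
Line 3 (6254.13, Durland, 2,733 units, $250,042.17):
Base rate for 6254.13 is 0.5%.
6254.13 has an FTA preferential rate, but origin Durland is not Duros; base rate stands.
Duty = $250,042.17 × 0.5% = $1,250.21.
Total = $73,564.54 + $404.80 + $1,250.21 = $75,219.55.

$75,219.55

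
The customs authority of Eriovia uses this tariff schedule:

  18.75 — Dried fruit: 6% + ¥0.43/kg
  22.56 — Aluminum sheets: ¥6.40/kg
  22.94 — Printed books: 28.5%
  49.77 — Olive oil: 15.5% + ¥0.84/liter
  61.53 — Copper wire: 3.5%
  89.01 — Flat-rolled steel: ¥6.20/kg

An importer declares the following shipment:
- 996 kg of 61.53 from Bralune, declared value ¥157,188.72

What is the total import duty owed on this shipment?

¥5,501.61

Line 1 (61.53, Bralune, 996 kg, ¥157,188.72):
Base rate for 61.53 is 3.5%.
Duty = ¥157,188.72 × 3.5% = ¥5,501.61.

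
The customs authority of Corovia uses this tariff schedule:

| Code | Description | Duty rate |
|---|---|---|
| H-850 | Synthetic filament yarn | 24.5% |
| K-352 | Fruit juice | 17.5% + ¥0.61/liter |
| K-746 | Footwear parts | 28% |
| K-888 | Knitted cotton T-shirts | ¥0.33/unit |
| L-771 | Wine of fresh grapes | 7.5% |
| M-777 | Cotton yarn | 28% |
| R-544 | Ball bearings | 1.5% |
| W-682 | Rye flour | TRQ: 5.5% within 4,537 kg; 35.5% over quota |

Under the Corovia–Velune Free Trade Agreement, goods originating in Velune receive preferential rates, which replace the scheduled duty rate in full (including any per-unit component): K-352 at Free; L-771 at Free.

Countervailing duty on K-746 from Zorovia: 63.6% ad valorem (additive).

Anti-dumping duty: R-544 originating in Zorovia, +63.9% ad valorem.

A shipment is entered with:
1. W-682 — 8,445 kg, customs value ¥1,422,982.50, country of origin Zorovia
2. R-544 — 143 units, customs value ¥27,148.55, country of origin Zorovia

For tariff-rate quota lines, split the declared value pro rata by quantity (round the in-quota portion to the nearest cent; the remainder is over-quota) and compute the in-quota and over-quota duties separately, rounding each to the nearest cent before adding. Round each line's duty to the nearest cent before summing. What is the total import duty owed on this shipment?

Line 1 (W-682, Zorovia, 8,445 kg, ¥1,422,982.50):
Code W-682 is under a tariff-rate quota (threshold 4,537 kg). In-quota: 4,537 kg at 5.5%; over-quota: 3,908 kg at 35.5%.
Pro-rata value split: in-quota = ¥1,422,982.50 × 4,537/8,445 = ¥764,484.50; over-quota = ¥1,422,982.50 − ¥764,484.50 = ¥658,498.00.
In-quota duty = ¥764,484.50 × 5.5% = ¥42,046.65. Over-quota duty = ¥658,498.00 × 35.5% = ¥233,766.79.
Line duty = ¥42,046.65 + ¥233,766.79 = ¥275,813.44.
Line 2 (R-544, Zorovia, 143 units, ¥27,148.55):
Base rate for R-544 is 1.5%.
Additional duty on R-544 from Zorovia: +63.9%. Applied ad valorem rate: 1.5% + 63.9% = 65.4%.
Duty = ¥27,148.55 × 65.4% = ¥17,755.15.
Total = ¥275,813.44 + ¥17,755.15 = ¥293,568.59.

¥293,568.59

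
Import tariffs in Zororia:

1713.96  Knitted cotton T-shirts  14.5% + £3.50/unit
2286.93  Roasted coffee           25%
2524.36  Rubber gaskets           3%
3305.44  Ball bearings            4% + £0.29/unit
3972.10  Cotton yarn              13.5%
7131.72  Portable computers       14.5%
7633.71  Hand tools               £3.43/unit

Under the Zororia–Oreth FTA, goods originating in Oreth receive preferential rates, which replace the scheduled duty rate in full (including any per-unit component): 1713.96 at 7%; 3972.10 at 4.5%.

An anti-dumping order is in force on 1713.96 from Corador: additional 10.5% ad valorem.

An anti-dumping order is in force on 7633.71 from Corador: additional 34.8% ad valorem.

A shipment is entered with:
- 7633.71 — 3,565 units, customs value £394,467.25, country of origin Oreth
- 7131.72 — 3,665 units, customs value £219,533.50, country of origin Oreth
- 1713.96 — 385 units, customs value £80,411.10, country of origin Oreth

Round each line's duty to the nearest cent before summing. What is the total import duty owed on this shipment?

£49,689.09

Line 1 (7633.71, Oreth, 3,565 units, £394,467.25):
Base rate for 7633.71 is £3.43/unit.
Origin Oreth is the FTA partner but 7633.71 is not on the preference list; base rate stands.
The additional-duty order on 7633.71 targets Corador, not Oreth; it does not apply.
Duty = 3,565 × £3.43 = £12,227.95.
Line 2 (7131.72, Oreth, 3,665 units, £219,533.50):
Base rate for 7131.72 is 14.5%.
Origin Oreth is the FTA partner but 7131.72 is not on the preference list; base rate stands.
Duty = £219,533.50 × 14.5% = £31,832.36.
Line 3 (1713.96, Oreth, 385 units, £80,411.10):
Base rate for 1713.96 is 14.5% + £3.50/unit.
Origin Oreth qualifies under the Zororia–Oreth agreement and 1713.96 is covered: preferential rate 7% applies instead.
The additional-duty order on 1713.96 targets Corador, not Oreth; it does not apply.
Duty = £80,411.10 × 7% = £5,628.78.
Total = £12,227.95 + £31,832.36 + £5,628.78 = £49,689.09.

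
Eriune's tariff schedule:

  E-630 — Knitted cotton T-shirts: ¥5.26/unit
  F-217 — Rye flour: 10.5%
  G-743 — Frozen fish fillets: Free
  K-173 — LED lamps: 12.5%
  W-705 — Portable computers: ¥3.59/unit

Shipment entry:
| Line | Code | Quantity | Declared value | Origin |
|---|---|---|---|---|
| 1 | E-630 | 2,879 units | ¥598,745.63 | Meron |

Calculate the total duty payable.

¥15,143.54

Line 1 (E-630, Meron, 2,879 units, ¥598,745.63):
Base rate for E-630 is ¥5.26/unit.
Duty = 2,879 × ¥5.26 = ¥15,143.54.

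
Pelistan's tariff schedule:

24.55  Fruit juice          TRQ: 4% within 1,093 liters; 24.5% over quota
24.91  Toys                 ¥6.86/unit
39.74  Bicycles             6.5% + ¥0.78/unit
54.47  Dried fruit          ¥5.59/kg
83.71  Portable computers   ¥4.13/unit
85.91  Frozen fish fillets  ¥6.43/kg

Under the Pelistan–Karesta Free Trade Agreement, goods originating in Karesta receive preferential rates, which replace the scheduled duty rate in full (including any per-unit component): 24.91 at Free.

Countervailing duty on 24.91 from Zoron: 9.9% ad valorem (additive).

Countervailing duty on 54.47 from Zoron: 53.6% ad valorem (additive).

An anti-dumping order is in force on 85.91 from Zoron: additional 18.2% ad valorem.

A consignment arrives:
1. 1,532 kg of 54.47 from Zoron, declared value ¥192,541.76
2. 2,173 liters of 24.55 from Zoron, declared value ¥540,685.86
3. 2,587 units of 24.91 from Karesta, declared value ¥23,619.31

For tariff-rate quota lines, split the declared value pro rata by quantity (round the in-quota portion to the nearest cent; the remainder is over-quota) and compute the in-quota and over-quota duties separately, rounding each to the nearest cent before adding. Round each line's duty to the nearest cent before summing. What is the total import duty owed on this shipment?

Line 1 (54.47, Zoron, 1,532 kg, ¥192,541.76):
Base rate for 54.47 is ¥5.59/kg.
Additional duty on 54.47 from Zoron: +53.6% ad valorem. Applied ad valorem rate = 53.6%.
Duty = ¥192,541.76 × 53.6% + 1,532 × ¥5.59 = ¥111,766.26.
Line 2 (24.55, Zoron, 2,173 liters, ¥540,685.86):
Code 24.55 is under a tariff-rate quota (threshold 1,093 liters). In-quota: 1,093 liters at 4%; over-quota: 1,080 liters at 24.5%.
Pro-rata value split: in-quota = ¥540,685.86 × 1,093/2,173 = ¥271,960.26; over-quota = ¥540,685.86 − ¥271,960.26 = ¥268,725.60.
In-quota duty = ¥271,960.26 × 4% = ¥10,878.41. Over-quota duty = ¥268,725.60 × 24.5% = ¥65,837.77.
Line duty = ¥10,878.41 + ¥65,837.77 = ¥76,716.18.
Line 3 (24.91, Karesta, 2,587 units, ¥23,619.31):
Base rate for 24.91 is ¥6.86/unit.
Origin Karesta qualifies under the Pelistan–Karesta agreement and 24.91 is covered: preferential rate Free applies instead.
The additional-duty order on 24.91 targets Zoron, not Karesta; it does not apply.
Duty = ¥23,619.31 × 0% = ¥0.00.
Total = ¥111,766.26 + ¥76,716.18 + ¥0.00 = ¥188,482.44.

¥188,482.44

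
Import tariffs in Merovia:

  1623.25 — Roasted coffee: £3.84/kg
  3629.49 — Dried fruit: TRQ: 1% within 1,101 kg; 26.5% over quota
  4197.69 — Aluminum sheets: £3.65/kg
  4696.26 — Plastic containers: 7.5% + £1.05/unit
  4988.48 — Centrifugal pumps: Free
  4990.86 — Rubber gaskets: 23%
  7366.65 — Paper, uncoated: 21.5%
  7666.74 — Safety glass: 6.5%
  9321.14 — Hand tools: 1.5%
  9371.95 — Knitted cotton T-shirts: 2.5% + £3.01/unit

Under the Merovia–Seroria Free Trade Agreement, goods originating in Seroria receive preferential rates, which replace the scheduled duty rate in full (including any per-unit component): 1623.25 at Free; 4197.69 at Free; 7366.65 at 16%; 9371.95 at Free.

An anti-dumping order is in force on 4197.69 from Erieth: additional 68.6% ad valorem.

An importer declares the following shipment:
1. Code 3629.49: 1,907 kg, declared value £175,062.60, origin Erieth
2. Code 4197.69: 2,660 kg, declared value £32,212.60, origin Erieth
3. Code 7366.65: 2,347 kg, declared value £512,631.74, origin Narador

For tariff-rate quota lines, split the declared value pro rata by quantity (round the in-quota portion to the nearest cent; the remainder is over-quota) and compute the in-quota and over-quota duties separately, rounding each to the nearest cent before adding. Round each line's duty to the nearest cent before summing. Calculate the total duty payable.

Line 1 (3629.49, Erieth, 1,907 kg, £175,062.60):
Code 3629.49 is under a tariff-rate quota (threshold 1,101 kg). In-quota: 1,101 kg at 1%; over-quota: 806 kg at 26.5%.
Pro-rata value split: in-quota = £175,062.60 × 1,101/1,907 = £101,071.80; over-quota = £175,062.60 − £101,071.80 = £73,990.80.
In-quota duty = £101,071.80 × 1% = £1,010.72. Over-quota duty = £73,990.80 × 26.5% = £19,607.56.
Line duty = £1,010.72 + £19,607.56 = £20,618.28.
Line 2 (4197.69, Erieth, 2,660 kg, £32,212.60):
Base rate for 4197.69 is £3.65/kg.
4197.69 has an FTA preferential rate, but origin Erieth is not Seroria; base rate stands.
Additional duty on 4197.69 from Erieth: +68.6% ad valorem. Applied ad valorem rate = 68.6%.
Duty = £32,212.60 × 68.6% + 2,660 × £3.65 = £31,806.84.
Line 3 (7366.65, Narador, 2,347 kg, £512,631.74):
Base rate for 7366.65 is 21.5%.
7366.65 has an FTA preferential rate, but origin Narador is not Seroria; base rate stands.
Duty = £512,631.74 × 21.5% = £110,215.82.
Total = £20,618.28 + £31,806.84 + £110,215.82 = £162,640.94.

£162,640.94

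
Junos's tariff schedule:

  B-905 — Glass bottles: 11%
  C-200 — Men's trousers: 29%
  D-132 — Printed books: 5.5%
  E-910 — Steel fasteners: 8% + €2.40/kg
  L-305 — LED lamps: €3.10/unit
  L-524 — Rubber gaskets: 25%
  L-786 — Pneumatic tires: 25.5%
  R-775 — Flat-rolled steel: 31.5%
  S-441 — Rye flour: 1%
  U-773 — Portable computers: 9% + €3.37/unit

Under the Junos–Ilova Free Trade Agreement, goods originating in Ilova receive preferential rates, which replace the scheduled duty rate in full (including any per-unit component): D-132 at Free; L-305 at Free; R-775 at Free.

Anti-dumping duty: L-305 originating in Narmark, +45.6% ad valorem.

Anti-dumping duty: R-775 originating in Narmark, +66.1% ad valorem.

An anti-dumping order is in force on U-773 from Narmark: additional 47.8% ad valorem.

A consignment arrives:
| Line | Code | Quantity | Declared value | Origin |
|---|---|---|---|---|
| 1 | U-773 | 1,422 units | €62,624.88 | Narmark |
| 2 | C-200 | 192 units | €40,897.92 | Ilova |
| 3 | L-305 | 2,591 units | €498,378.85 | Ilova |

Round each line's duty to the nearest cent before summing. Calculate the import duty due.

€52,223.47

Line 1 (U-773, Narmark, 1,422 units, €62,624.88):
Base rate for U-773 is 9% + €3.37/unit.
Additional duty on U-773 from Narmark: +47.8%. Applied ad valorem rate: 9% + 47.8% = 56.8%.
Duty = €62,624.88 × 56.8% + 1,422 × €3.37 = €40,363.07.
Line 2 (C-200, Ilova, 192 units, €40,897.92):
Base rate for C-200 is 29%.
Origin Ilova is the FTA partner but C-200 is not on the preference list; base rate stands.
Duty = €40,897.92 × 29% = €11,860.40.
Line 3 (L-305, Ilova, 2,591 units, €498,378.85):
Base rate for L-305 is €3.10/unit.
Origin Ilova qualifies under the Junos–Ilova agreement and L-305 is covered: preferential rate Free applies instead.
The additional-duty order on L-305 targets Narmark, not Ilova; it does not apply.
Duty = €498,378.85 × 0% = €0.00.
Total = €40,363.07 + €11,860.40 + €0.00 = €52,223.47.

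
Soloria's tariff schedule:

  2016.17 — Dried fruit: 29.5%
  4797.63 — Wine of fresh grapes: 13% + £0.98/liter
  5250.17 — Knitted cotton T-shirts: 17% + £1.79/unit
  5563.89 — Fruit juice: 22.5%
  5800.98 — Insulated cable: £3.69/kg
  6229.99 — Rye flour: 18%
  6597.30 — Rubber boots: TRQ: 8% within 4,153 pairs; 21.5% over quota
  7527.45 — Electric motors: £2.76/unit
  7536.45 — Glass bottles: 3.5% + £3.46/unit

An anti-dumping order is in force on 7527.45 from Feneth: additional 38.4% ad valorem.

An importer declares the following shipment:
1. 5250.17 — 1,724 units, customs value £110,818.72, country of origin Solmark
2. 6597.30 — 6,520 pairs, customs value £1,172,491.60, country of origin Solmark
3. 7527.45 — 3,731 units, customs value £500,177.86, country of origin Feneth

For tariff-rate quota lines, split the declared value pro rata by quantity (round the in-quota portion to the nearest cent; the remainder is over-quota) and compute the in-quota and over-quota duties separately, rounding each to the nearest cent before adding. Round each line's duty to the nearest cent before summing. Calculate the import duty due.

£375,554.11

Line 1 (5250.17, Solmark, 1,724 units, £110,818.72):
Base rate for 5250.17 is 17% + £1.79/unit.
Duty = £110,818.72 × 17% + 1,724 × £1.79 = £21,925.14.
Line 2 (6597.30, Solmark, 6,520 pairs, £1,172,491.60):
Code 6597.30 is under a tariff-rate quota (threshold 4,153 pairs). In-quota: 4,153 pairs at 8%; over-quota: 2,367 pairs at 21.5%.
Pro-rata value split: in-quota = £1,172,491.60 × 4,153/6,520 = £746,833.99; over-quota = £1,172,491.60 − £746,833.99 = £425,657.61.
In-quota duty = £746,833.99 × 8% = £59,746.72. Over-quota duty = £425,657.61 × 21.5% = £91,516.39.
Line duty = £59,746.72 + £91,516.39 = £151,263.11.
Line 3 (7527.45, Feneth, 3,731 units, £500,177.86):
Base rate for 7527.45 is £2.76/unit.
Additional duty on 7527.45 from Feneth: +38.4% ad valorem. Applied ad valorem rate = 38.4%.
Duty = £500,177.86 × 38.4% + 3,731 × £2.76 = £202,365.86.
Total = £21,925.14 + £151,263.11 + £202,365.86 = £375,554.11.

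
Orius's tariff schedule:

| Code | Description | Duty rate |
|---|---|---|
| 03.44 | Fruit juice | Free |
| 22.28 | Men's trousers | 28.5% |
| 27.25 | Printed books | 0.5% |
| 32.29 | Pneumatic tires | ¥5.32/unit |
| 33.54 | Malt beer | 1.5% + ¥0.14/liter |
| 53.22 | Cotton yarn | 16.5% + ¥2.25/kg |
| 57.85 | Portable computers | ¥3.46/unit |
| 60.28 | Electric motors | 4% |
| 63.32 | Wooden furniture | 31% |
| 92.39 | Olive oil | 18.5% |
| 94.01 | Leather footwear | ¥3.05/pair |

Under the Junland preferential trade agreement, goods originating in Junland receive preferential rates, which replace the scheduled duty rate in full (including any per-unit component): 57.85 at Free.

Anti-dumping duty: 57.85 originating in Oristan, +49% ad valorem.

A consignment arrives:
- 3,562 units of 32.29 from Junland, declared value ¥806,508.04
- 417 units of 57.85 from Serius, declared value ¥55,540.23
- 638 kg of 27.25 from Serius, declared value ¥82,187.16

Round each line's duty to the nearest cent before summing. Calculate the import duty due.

Line 1 (32.29, Junland, 3,562 units, ¥806,508.04):
Base rate for 32.29 is ¥5.32/unit.
Origin Junland is the FTA partner but 32.29 is not on the preference list; base rate stands.
Duty = 3,562 × ¥5.32 = ¥18,949.84.
Line 2 (57.85, Serius, 417 units, ¥55,540.23):
Base rate for 57.85 is ¥3.46/unit.
57.85 has an FTA preferential rate, but origin Serius is not Junland; base rate stands.
The additional-duty order on 57.85 targets Oristan, not Serius; it does not apply.
Duty = 417 × ¥3.46 = ¥1,442.82.
Line 3 (27.25, Serius, 638 kg, ¥82,187.16):
Base rate for 27.25 is 0.5%.
Duty = ¥82,187.16 × 0.5% = ¥410.94.
Total = ¥18,949.84 + ¥1,442.82 + ¥410.94 = ¥20,803.60.

¥20,803.60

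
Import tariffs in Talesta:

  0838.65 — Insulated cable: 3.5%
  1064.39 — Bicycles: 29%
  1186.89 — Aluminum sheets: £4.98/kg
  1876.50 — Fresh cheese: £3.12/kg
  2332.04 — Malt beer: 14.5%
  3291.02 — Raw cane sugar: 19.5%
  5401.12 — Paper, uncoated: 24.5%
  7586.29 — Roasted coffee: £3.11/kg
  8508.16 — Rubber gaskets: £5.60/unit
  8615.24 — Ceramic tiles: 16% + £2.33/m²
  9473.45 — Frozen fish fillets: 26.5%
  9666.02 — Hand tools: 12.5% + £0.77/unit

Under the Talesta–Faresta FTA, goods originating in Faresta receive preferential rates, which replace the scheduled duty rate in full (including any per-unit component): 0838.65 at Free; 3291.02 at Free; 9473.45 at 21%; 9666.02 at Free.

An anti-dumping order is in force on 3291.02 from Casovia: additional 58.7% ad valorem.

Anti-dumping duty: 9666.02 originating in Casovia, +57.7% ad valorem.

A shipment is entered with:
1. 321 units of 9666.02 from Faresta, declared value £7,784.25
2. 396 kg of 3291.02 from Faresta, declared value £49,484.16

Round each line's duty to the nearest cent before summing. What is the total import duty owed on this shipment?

Line 1 (9666.02, Faresta, 321 units, £7,784.25):
Base rate for 9666.02 is 12.5% + £0.77/unit.
Origin Faresta qualifies under the Talesta–Faresta agreement and 9666.02 is covered: preferential rate Free applies instead.
The additional-duty order on 9666.02 targets Casovia, not Faresta; it does not apply.
Duty = £7,784.25 × 0% = £0.00.
Line 2 (3291.02, Faresta, 396 kg, £49,484.16):
Base rate for 3291.02 is 19.5%.
Origin Faresta qualifies under the Talesta–Faresta agreement and 3291.02 is covered: preferential rate Free applies instead.
The additional-duty order on 3291.02 targets Casovia, not Faresta; it does not apply.
Duty = £49,484.16 × 0% = £0.00.
Total = £0.00 + £0.00 = £0.00.

£0.00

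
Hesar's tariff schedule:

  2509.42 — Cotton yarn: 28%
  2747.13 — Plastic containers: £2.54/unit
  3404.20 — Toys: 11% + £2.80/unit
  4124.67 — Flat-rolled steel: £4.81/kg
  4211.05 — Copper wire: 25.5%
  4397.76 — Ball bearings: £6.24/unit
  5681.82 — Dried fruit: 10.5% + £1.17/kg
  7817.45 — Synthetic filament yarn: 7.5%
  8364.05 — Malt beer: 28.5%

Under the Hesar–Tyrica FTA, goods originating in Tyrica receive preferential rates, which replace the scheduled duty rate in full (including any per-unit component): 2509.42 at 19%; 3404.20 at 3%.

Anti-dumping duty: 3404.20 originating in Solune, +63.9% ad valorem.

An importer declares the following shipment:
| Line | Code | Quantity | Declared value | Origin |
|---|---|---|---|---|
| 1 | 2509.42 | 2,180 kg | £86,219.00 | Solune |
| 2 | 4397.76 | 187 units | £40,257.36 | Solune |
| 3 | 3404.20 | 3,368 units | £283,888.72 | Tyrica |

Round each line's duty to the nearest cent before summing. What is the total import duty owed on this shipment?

Line 1 (2509.42, Solune, 2,180 kg, £86,219.00):
Base rate for 2509.42 is 28%.
2509.42 has an FTA preferential rate, but origin Solune is not Tyrica; base rate stands.
Duty = £86,219.00 × 28% = £24,141.32.
Line 2 (4397.76, Solune, 187 units, £40,257.36):
Base rate for 4397.76 is £6.24/unit.
Duty = 187 × £6.24 = £1,166.88.
Line 3 (3404.20, Tyrica, 3,368 units, £283,888.72):
Base rate for 3404.20 is 11% + £2.80/unit.
Origin Tyrica qualifies under the Hesar–Tyrica agreement and 3404.20 is covered: preferential rate 3% applies instead.
The additional-duty order on 3404.20 targets Solune, not Tyrica; it does not apply.
Duty = £283,888.72 × 3% = £8,516.66.
Total = £24,141.32 + £1,166.88 + £8,516.66 = £33,824.86.

£33,824.86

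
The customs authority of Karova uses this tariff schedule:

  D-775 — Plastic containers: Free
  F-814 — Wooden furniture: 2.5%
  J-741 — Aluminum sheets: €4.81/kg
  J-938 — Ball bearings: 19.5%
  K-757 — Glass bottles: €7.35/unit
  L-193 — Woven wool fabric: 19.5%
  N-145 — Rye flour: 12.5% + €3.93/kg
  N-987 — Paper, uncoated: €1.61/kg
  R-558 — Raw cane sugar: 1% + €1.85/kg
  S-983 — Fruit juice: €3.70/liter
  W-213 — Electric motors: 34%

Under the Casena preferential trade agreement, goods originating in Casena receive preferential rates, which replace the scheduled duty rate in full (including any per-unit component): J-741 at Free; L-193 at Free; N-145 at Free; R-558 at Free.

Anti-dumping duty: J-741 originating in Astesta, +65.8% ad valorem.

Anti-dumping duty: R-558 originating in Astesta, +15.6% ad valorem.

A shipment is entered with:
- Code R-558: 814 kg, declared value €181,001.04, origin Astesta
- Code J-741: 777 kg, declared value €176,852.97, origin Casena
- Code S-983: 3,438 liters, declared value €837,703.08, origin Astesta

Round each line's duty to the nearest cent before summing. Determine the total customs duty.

Line 1 (R-558, Astesta, 814 kg, €181,001.04):
Base rate for R-558 is 1% + €1.85/kg.
R-558 has an FTA preferential rate, but origin Astesta is not Casena; base rate stands.
Additional duty on R-558 from Astesta: +15.6%. Applied ad valorem rate: 1% + 15.6% = 16.6%.
Duty = €181,001.04 × 16.6% + 814 × €1.85 = €31,552.07.
Line 2 (J-741, Casena, 777 kg, €176,852.97):
Base rate for J-741 is €4.81/kg.
Origin Casena qualifies under the Karova–Casena agreement and J-741 is covered: preferential rate Free applies instead.
The additional-duty order on J-741 targets Astesta, not Casena; it does not apply.
Duty = €176,852.97 × 0% = €0.00.
Line 3 (S-983, Astesta, 3,438 liters, €837,703.08):
Base rate for S-983 is €3.70/liter.
Duty = 3,438 × €3.70 = €12,720.60.
Total = €31,552.07 + €0.00 + €12,720.60 = €44,272.67.

€44,272.67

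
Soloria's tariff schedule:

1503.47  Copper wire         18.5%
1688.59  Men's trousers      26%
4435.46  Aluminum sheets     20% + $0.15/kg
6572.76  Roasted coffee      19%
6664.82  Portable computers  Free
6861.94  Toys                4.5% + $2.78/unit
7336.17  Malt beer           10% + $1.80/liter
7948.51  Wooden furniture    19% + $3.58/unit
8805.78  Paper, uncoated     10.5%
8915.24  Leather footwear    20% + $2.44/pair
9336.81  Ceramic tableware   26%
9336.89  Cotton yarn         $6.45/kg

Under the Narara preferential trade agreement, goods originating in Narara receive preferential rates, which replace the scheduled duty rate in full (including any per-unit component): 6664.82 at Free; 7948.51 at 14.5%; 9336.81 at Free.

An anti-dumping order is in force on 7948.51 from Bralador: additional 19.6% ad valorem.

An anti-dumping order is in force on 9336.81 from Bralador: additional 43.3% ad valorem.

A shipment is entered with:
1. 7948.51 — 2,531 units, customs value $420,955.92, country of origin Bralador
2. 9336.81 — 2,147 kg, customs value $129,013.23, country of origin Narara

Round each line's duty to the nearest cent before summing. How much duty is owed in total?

Line 1 (7948.51, Bralador, 2,531 units, $420,955.92):
Base rate for 7948.51 is 19% + $3.58/unit.
7948.51 has an FTA preferential rate, but origin Bralador is not Narara; base rate stands.
Additional duty on 7948.51 from Bralador: +19.6%. Applied ad valorem rate: 19% + 19.6% = 38.6%.
Duty = $420,955.92 × 38.6% + 2,531 × $3.58 = $171,549.97.
Line 2 (9336.81, Narara, 2,147 kg, $129,013.23):
Base rate for 9336.81 is 26%.
Origin Narara qualifies under the Soloria–Narara agreement and 9336.81 is covered: preferential rate Free applies instead.
The additional-duty order on 9336.81 targets Bralador, not Narara; it does not apply.
Duty = $129,013.23 × 0% = $0.00.
Total = $171,549.97 + $0.00 = $171,549.97.

$171,549.97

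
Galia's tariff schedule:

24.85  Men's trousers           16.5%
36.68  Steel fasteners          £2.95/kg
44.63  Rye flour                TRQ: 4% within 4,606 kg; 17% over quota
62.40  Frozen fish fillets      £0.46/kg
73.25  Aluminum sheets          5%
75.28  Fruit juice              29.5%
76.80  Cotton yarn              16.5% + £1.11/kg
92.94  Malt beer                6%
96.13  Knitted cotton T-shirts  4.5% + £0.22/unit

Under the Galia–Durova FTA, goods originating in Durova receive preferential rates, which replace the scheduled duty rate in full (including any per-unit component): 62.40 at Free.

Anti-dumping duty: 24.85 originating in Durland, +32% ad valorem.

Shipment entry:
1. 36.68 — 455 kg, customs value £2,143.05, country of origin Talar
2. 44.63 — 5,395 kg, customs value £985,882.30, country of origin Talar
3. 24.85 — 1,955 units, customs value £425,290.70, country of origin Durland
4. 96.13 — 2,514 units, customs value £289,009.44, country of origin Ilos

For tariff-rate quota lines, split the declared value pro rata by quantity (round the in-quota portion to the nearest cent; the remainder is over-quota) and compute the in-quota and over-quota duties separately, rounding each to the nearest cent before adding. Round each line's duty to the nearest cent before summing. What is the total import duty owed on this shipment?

£279,345.68

Line 1 (36.68, Talar, 455 kg, £2,143.05):
Base rate for 36.68 is £2.95/kg.
Duty = 455 × £2.95 = £1,342.25.
Line 2 (44.63, Talar, 5,395 kg, £985,882.30):
Code 44.63 is under a tariff-rate quota (threshold 4,606 kg). In-quota: 4,606 kg at 4%; over-quota: 789 kg at 17%.
Pro-rata value split: in-quota = £985,882.30 × 4,606/5,395 = £841,700.44; over-quota = £985,882.30 − £841,700.44 = £144,181.86.
In-quota duty = £841,700.44 × 4% = £33,668.02. Over-quota duty = £144,181.86 × 17% = £24,510.92.
Line duty = £33,668.02 + £24,510.92 = £58,178.94.
Line 3 (24.85, Durland, 1,955 units, £425,290.70):
Base rate for 24.85 is 16.5%.
Additional duty on 24.85 from Durland: +32%. Applied ad valorem rate: 16.5% + 32% = 48.5%.
Duty = £425,290.70 × 48.5% = £206,265.99.
Line 4 (96.13, Ilos, 2,514 units, £289,009.44):
Base rate for 96.13 is 4.5% + £0.22/unit.
Duty = £289,009.44 × 4.5% + 2,514 × £0.22 = £13,558.50.
Total = £1,342.25 + £58,178.94 + £206,265.99 + £13,558.50 = £279,345.68.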